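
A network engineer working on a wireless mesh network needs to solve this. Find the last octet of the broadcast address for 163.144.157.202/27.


Given: IP = 163.144.157.202, prefix = /27
Host bits = 32 - 27 = 5
Network last octet = 202 AND mask = 192
Host part size = 2^5 - 1 = 31
Broadcast last octet = 192 OR 31 = 223

223


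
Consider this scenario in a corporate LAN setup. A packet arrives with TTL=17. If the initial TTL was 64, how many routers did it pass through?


Given: initial TTL = 64, received TTL = 17
Hops = initial TTL - received TTL
Hops = 64 - 17 = 47

47


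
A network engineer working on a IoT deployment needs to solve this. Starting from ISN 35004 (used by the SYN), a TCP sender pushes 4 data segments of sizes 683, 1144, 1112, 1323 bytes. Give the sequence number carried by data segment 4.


The SYN occupies sequence number ISN = 35004, so the first data byte is ISN + 1 = 35005.
SEQ of data segment i = (ISN + 1) + sum of payload sizes of segments 1..i-1.
Segment 1: SEQ = 35005, payload = 683 bytes
Segment 2: SEQ = 35688, payload = 1144 bytes
Segment 3: SEQ = 36832, payload = 1112 bytes
Segment 4: SEQ = 37944, payload = 1323 bytes
SEQ of segment 4 = 35005 + 683 + 1144 + 1112 = 37944

37944


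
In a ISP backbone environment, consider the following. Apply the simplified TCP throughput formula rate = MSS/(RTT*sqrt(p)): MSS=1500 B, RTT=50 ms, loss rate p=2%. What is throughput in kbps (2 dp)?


Given: MSS = 1500 bytes, RTT = 50 ms, loss = 2%
RTT in seconds = 50 / 1000 = 0.05
Loss rate = 2% = 0.02
sqrt(loss) = sqrt(0.02) = 0.141421356237
Throughput (bytes/s) = 1500 / (0.05 * 0.141421356237) = 212132.0344
Throughput (kbps) = 212132.0344 * 8 / 1000 = 1697.056275 -> 1697.06 kbps (2 dp)

1697.06


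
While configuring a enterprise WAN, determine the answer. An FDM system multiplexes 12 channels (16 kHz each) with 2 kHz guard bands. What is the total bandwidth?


Given: 12 channels, 16 kHz each, guard = 2 kHz
Channel bandwidth = 12 * 16 = 192 kHz
Guard bands = 11 gaps * 2 kHz = 22 kHz
Total = 192 + 22 = 214 kHz

214


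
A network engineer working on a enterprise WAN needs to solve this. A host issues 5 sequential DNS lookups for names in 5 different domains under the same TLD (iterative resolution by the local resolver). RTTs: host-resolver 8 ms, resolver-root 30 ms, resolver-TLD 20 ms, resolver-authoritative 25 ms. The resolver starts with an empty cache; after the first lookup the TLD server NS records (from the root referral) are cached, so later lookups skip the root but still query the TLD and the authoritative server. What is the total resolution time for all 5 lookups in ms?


Lookup 1 (cold cache): local + root + TLD + auth = 8 + 30 + 20 + 25 = 83 ms
Lookups 2..5 (TLD NS cached -> skip root; new domain -> still ask TLD and auth): local + TLD + auth = 8 + 20 + 25 = 53 ms each
Remaining 4 lookups: 4 * 53 = 212 ms
Total = 83 + 212 = 295 ms

295


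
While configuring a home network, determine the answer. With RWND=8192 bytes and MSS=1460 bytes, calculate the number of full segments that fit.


Given: RWND = 8192 bytes, MSS = 1460 bytes
Full segments = floor(RWND / MSS)
Full segments = floor(8192 / 1460)
Full segments = floor(5.611) = 5

5


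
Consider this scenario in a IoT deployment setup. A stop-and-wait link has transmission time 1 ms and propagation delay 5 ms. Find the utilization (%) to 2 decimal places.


Given: Ttrans = 1 ms, Tprop = 5 ms
RTT = 2 * Tprop = 2 * 5 = 10 ms
U = Ttrans / (Ttrans + RTT)
U = 1 / (1 + 10)
U = 1 / 11 = 0.090909
U% = 9.09%

9.09


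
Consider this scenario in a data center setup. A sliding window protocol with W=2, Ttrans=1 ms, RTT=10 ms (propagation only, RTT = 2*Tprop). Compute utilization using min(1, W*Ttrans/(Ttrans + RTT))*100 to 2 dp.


Given: W = 2, Ttrans = 1 ms, RTT = 10 ms (= 2 * Tprop, Tprop = 5 ms)
Cycle time = Ttrans + RTT = 1 + 10 = 11 ms (first packet sent until its ACK returns)
W * Ttrans = 2 * 1 = 2 ms of sending per cycle
W * Ttrans / (Ttrans + RTT) = 2 / 11 = 0.181818
U = min(1, 0.181818) = 0.181818
U% = 18.18%

18.18


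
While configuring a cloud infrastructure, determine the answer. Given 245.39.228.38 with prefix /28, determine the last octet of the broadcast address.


Given: IP = 245.39.228.38, prefix = /28
Host bits = 32 - 28 = 4
Network last octet = 38 AND mask = 32
Host part size = 2^4 - 1 = 15
Broadcast last octet = 32 OR 15 = 47

47


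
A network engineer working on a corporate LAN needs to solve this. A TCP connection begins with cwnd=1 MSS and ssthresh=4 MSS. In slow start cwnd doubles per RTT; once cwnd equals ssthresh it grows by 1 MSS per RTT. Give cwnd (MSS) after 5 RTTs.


RTT 0: cwnd = 1 MSS (initial)
RTT 1: cwnd = 2 MSS (slow start, doubled)
RTT 2: cwnd = 4 MSS (slow start, doubled)
RTT 3: cwnd = 5 MSS (congestion avoidance, +1)
RTT 4: cwnd = 6 MSS (congestion avoidance, +1)
RTT 5: cwnd = 7 MSS (congestion avoidance, +1)

7


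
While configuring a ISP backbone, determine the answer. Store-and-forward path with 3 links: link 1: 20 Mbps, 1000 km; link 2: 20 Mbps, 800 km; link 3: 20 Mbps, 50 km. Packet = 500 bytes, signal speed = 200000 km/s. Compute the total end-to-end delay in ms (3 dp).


Packet = 500 bytes = 4000 bits. Store-and-forward: sum (t_trans + t_prop) per link.
Link 1: t_trans = 4000/(20*10^6) s = 0.2000 ms; t_prop = 1000/200000 s = 5.0000 ms; subtotal = 5.2000 ms
Link 2: t_trans = 4000/(20*10^6) s = 0.2000 ms; t_prop = 800/200000 s = 4.0000 ms; subtotal = 4.2000 ms
Link 3: t_trans = 4000/(20*10^6) s = 0.2000 ms; t_prop = 50/200000 s = 0.2500 ms; subtotal = 0.4500 ms
End-to-end = 5.2000 + 4.2000 + 0.4500 = 9.8500 ms -> 9.850 ms (3 dp)

9.850


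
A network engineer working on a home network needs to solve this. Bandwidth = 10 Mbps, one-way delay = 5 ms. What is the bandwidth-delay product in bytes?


Given: bandwidth = 10 Mbps, delay = 5 ms
BDP in bits = 10 * 10^6 * 5 / 1000
BDP in bits = 50000
BDP in bytes = 50000 / 8 = 6250

6250


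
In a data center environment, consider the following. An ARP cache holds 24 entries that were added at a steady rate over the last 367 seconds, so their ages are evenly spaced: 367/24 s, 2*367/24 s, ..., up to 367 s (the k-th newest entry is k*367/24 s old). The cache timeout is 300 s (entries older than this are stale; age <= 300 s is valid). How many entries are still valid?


Ages are k * 367/24 s for k = 1..24 (spacing = 15.2917 s).
Entry k is valid iff k * 367/24 <= 300 iff k <= 24 * 300 / 367 = 19.6185
n_valid = floor(19.6185) = 19
(n_stale = 24 - 19 = 5)

19


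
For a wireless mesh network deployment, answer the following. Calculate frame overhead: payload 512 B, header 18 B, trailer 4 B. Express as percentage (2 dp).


Given: payload = 512 B, header = 18 B, trailer = 4 B
Overhead bytes = header + trailer = 18 + 4 = 22
Total frame = payload + overhead = 512 + 22 = 534
Overhead % = 22 / 534 * 100 = 4.1199% -> 4.12% (2 dp)

4.12


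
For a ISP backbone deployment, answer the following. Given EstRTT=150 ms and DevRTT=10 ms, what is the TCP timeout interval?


Given: EstRTT = 150 ms, DevRTT = 10 ms
Timeout = EstRTT + 4 * DevRTT
4 * DevRTT = 4 * 10 = 40
Timeout = 150 + 40 = 190 ms

190


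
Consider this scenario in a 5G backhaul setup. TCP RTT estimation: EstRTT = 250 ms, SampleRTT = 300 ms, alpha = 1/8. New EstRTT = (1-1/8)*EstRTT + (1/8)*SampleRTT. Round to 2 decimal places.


Given: EstRTT = 250 ms, SampleRTT = 300 ms, alpha = 1/8
New EstRTT = (1 - alpha) * EstRTT + alpha * SampleRTT
(7/8) * 250 = 218.75
(1/8) * 300 = 37.5
New EstRTT = 218.75 + 37.5 = 256.25 ms -> 256.25 ms (2 dp)

256.25


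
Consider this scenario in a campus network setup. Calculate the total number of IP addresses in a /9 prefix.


Given: CIDR prefix /9
Host bits = 32 - 9 = 23
Total addresses = 2^23 = 8388608

8388608


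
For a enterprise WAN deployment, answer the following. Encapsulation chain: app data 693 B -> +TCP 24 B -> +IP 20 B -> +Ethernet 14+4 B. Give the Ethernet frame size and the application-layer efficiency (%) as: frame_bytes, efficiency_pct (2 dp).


TCP segment = 693 + 24 = 717 B
IP packet = 717 + 20 = 737 B
Ethernet frame = 737 + 14 + 4 = 755 B
Efficiency = app / frame = 693 / 755 = 0.917881 = 91.7881% -> 91.79% (2 dp)

755, 91.79


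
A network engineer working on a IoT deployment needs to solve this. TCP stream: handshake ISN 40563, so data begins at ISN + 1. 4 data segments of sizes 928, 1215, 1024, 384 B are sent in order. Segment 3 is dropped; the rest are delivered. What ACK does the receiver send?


SYN uses sequence number 40563; first data byte = ISN + 1 = 40564.
Segment 1: SEQ = 40564, len = 928 B, covers [40564, 41491]
Segment 2: SEQ = 41492, len = 1215 B, covers [41492, 42706]
Segment 3: SEQ = 42707, len = 1024 B, covers [42707, 43730] [LOST]
Segment 4: SEQ = 43731, len = 384 B, covers [43731, 44114]
In-order data received: bytes [40564, 42706] (segments 1..2).
Segment 3 missing -> gap begins at byte 42707; later segments buffered out of order.
Cumulative ACK = next expected in-order byte = 40564 + 928 + 1215 = 42707

42707


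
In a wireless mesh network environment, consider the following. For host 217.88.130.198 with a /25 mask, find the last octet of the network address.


Given: IP = 217.88.130.198, prefix = /25
Subnet mask = 255.255.255.128
Last octet of IP: 198
Last octet of mask: 128
Network last octet = 198 AND 128 = 128

128


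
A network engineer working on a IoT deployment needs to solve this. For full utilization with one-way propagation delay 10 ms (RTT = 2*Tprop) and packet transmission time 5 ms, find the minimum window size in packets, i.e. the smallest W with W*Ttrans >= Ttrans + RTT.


Given: Ttrans = 5 ms, RTT = 20 ms (= 2 * Tprop, Tprop = 10 ms)
Time until first ACK returns = Ttrans + RTT = 5 + 20 = 25 ms
Need W * Ttrans >= Ttrans + RTT  ->  W >= (Ttrans + RTT) / Ttrans
(Ttrans + RTT) / Ttrans = 25 / 5 = 5
W_min = ceil(5) = 5

5


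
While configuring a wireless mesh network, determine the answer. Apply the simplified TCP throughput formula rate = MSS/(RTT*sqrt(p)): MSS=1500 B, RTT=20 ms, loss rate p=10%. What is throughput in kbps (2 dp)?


Given: MSS = 1500 bytes, RTT = 20 ms, loss = 10%
RTT in seconds = 20 / 1000 = 0.02
Loss rate = 10% = 0.1
sqrt(loss) = sqrt(0.1) = 0.316227766017
Throughput (bytes/s) = 1500 / (0.02 * 0.316227766017) = 237170.8245
Throughput (kbps) = 237170.8245 * 8 / 1000 = 1897.366596 -> 1897.37 kbps (2 dp)

1897.37


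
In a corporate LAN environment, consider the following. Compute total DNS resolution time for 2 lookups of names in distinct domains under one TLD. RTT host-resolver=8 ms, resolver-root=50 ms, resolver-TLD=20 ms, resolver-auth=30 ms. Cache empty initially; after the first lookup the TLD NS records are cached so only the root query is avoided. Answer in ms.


Lookup 1 (cold cache): local + root + TLD + auth = 8 + 50 + 20 + 30 = 108 ms
Lookups 2..2 (TLD NS cached -> skip root; new domain -> still ask TLD and auth): local + TLD + auth = 8 + 20 + 30 = 58 ms each
Remaining 1 lookups: 1 * 58 = 58 ms
Total = 108 + 58 = 166 ms

166


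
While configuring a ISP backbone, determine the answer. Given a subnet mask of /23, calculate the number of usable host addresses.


Given: subnet mask /23
Host bits = 32 - 23 = 9
Total addresses = 2^9 = 512
Usable hosts = 512 - 2 (network + broadcast) = 510

510


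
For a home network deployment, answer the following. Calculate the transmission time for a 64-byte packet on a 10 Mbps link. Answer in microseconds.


Given: packet = 64 bytes, bandwidth = 10 Mbps
Packet in bits = 64 * 8 = 512 bits
Bandwidth = 10 * 10^6 = 10000000 bps
Time = 512 / 10000000 seconds
Time in us = 512 * 10^6 / 10000000 = 51.2

51.2


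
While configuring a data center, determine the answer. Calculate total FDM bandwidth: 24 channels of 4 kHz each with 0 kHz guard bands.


Given: 24 channels, 4 kHz each, guard = 0 kHz
Channel bandwidth = 24 * 4 = 96 kHz
Guard bands = 23 gaps * 0 kHz = 0 kHz
Total = 96 + 0 = 96 kHz

96


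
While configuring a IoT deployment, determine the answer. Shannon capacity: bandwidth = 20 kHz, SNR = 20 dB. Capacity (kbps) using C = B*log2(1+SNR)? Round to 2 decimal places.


Given: B = 20 kHz, SNR = 20 dB
SNR linear = 10^(20/10) = 100
1 + SNR = 101
log2(101) = 6.6582114828
C = 20 * 1000 * 6.6582114828 = 133164.2297 bps
C = 133.164230 kbps -> 133.16 kbps (2 dp)

133.16


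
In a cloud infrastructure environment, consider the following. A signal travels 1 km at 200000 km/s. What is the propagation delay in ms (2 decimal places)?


Given: distance = 1 km, speed = 200000 km/s
Delay = distance / speed = 1 / 200000 seconds
Delay in ms = 1 * 1000 / 200000
Delay = 0.0050 ms
Rounded to 2 dp = 0.01 ms

0.01


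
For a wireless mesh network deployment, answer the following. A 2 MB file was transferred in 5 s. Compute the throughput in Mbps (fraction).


Given: file = 2 MB, time = 5 s
File in Mb = 2 * 8 = 16 Mb
Throughput = 16 / 5 Mbps
Throughput = 16/5 Mbps

16/5


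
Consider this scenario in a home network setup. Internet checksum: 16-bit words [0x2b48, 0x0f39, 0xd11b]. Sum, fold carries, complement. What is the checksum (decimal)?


Given words: [0x2b48, 0x0f39, 0xd11b]
Step 1: Sum all words
Raw sum = 11080 + 3897 + 53531 = 68508
Step 2: Fold carry: (2972 + 1) = 2973
One's complement = ~2973 & 0xFFFF = 62562

62562


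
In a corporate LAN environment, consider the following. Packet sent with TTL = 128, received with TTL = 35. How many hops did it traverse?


Given: initial TTL = 128, received TTL = 35
Hops = initial TTL - received TTL
Hops = 128 - 35 = 93

93


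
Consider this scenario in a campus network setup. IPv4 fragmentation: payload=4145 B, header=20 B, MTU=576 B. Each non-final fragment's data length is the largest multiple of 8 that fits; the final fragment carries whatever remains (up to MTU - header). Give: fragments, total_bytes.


Max data per non-final fragment = floor((MTU - header)/8)*8 = floor((576 - 20)/8)*8 = floor(556/8)*8 = 552 B
Final fragment needs no 8-byte alignment: it can carry up to MTU - header = 556 B
Non-final fragments needed = ceil((payload - 556) / 552) = ceil(3589/552) = ceil(6.5018) = 7
Number of fragments = 7 + 1 = 8
Fragment sizes (data): 7 * 552 B + 281 B (last, 281 <= 556 OK)
Total bytes sent = payload + n_frags * header = 4145 + 8*20 = 4145 + 160 = 4305 B

8, 4305


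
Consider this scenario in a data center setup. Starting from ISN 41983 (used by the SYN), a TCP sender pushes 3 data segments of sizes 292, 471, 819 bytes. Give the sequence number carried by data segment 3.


The SYN occupies sequence number ISN = 41983, so the first data byte is ISN + 1 = 41984.
SEQ of data segment i = (ISN + 1) + sum of payload sizes of segments 1..i-1.
Segment 1: SEQ = 41984, payload = 292 bytes
Segment 2: SEQ = 42276, payload = 471 bytes
Segment 3: SEQ = 42747, payload = 819 bytes
SEQ of segment 3 = 41984 + 292 + 471 = 42747

42747


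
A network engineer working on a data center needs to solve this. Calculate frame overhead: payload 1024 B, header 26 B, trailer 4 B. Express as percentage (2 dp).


Given: payload = 1024 B, header = 26 B, trailer = 4 B
Overhead bytes = header + trailer = 26 + 4 = 30
Total frame = payload + overhead = 1024 + 30 = 1054
Overhead % = 30 / 1054 * 100 = 2.8463% -> 2.85% (2 dp)

2.85


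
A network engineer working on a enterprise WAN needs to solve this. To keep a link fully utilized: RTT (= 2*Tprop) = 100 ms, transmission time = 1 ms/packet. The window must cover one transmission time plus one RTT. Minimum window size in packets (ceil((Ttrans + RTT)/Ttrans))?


Given: Ttrans = 1 ms, RTT = 100 ms (= 2 * Tprop, Tprop = 50 ms)
Time until first ACK returns = Ttrans + RTT = 1 + 100 = 101 ms
Need W * Ttrans >= Ttrans + RTT  ->  W >= (Ttrans + RTT) / Ttrans
(Ttrans + RTT) / Ttrans = 101 / 1 = 101
W_min = ceil(101) = 101

101


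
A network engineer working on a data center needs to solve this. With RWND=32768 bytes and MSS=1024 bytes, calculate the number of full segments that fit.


Given: RWND = 32768 bytes, MSS = 1024 bytes
Full segments = floor(RWND / MSS)
Full segments = floor(32768 / 1024)
Full segments = floor(32.0) = 32

32


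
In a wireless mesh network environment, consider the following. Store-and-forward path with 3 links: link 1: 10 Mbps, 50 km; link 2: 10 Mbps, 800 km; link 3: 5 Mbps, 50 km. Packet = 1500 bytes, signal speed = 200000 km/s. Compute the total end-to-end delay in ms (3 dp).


Packet = 1500 bytes = 12000 bits. Store-and-forward: sum (t_trans + t_prop) per link.
Link 1: t_trans = 12000/(10*10^6) s = 1.2000 ms; t_prop = 50/200000 s = 0.2500 ms; subtotal = 1.4500 ms
Link 2: t_trans = 12000/(10*10^6) s = 1.2000 ms; t_prop = 800/200000 s = 4.0000 ms; subtotal = 5.2000 ms
Link 3: t_trans = 12000/(5*10^6) s = 2.4000 ms; t_prop = 50/200000 s = 0.2500 ms; subtotal = 2.6500 ms
End-to-end = 1.4500 + 5.2000 + 2.6500 = 9.3000 ms -> 9.300 ms (3 dp)

9.300


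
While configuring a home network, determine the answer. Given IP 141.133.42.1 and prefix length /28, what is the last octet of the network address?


Given: IP = 141.133.42.1, prefix = /28
Subnet mask = 255.255.255.240
Last octet of IP: 1
Last octet of mask: 240
Network last octet = 1 AND 240 = 0

0


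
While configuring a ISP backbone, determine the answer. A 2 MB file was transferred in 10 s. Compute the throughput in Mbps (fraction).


Given: file = 2 MB, time = 10 s
File in Mb = 2 * 8 = 16 Mb
Throughput = 16 / 10 Mbps
Throughput = 8/5 Mbps

8/5


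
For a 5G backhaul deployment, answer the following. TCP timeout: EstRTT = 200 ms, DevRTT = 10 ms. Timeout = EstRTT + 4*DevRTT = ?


Given: EstRTT = 200 ms, DevRTT = 10 ms
Timeout = EstRTT + 4 * DevRTT
4 * DevRTT = 4 * 10 = 40
Timeout = 200 + 40 = 240 ms

240


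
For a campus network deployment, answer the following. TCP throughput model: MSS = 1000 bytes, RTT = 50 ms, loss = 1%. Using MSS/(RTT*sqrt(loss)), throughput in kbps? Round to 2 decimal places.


Given: MSS = 1000 bytes, RTT = 50 ms, loss = 1%
RTT in seconds = 50 / 1000 = 0.05
Loss rate = 1% = 0.01
sqrt(loss) = sqrt(0.01) = 0.1
Throughput (bytes/s) = 1000 / (0.05 * 0.1) = 200000.0000
Throughput (kbps) = 200000.0000 * 8 / 1000 = 1600.000000 -> 1600.00 kbps (2 dp)

1600.00


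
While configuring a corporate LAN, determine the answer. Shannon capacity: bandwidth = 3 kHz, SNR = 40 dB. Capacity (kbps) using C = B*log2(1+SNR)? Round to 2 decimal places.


Given: B = 3 kHz, SNR = 40 dB
SNR linear = 10^(40/10) = 10000
1 + SNR = 10001
log2(10001) = 13.2878566418
C = 3 * 1000 * 13.2878566418 = 39863.5699 bps
C = 39.863570 kbps -> 39.86 kbps (2 dp)

39.86


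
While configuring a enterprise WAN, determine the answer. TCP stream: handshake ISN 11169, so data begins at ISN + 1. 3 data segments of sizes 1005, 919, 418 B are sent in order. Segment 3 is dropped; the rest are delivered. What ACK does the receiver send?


SYN uses sequence number 11169; first data byte = ISN + 1 = 11170.
Segment 1: SEQ = 11170, len = 1005 B, covers [11170, 12174]
Segment 2: SEQ = 12175, len = 919 B, covers [12175, 13093]
Segment 3: SEQ = 13094, len = 418 B, covers [13094, 13511] [LOST]
In-order data received: bytes [11170, 13093] (segments 1..2).
Segment 3 missing -> gap begins at byte 13094.
Cumulative ACK = next expected in-order byte = 11170 + 1005 + 919 = 13094

13094


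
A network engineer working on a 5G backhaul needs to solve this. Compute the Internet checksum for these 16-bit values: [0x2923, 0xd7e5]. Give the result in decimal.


Given words: [0x2923, 0xd7e5]
Step 1: Sum all words
Raw sum = 10531 + 55269 = 65800
Step 2: Fold carry: (264 + 1) = 265
One's complement = ~265 & 0xFFFF = 65270

65270


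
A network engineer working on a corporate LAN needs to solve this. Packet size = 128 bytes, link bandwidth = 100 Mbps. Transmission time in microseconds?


Given: packet = 128 bytes, bandwidth = 100 Mbps
Packet in bits = 128 * 8 = 1024 bits
Bandwidth = 100 * 10^6 = 100000000 bps
Time = 1024 / 100000000 seconds
Time in us = 1024 * 10^6 / 100000000 = 10.24

10.24


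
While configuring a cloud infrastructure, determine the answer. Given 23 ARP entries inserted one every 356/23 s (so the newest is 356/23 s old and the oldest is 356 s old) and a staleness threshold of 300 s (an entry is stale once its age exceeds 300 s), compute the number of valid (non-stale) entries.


Ages are k * 356/23 s for k = 1..23 (spacing = 15.4783 s).
Entry k is valid iff k * 356/23 <= 300 iff k <= 23 * 300 / 356 = 19.3820
n_valid = floor(19.3820) = 19
(n_stale = 23 - 19 = 4)

19


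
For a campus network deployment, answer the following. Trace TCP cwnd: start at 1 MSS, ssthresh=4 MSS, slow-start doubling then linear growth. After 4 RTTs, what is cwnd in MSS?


RTT 0: cwnd = 1 MSS (initial)
RTT 1: cwnd = 2 MSS (slow start, doubled)
RTT 2: cwnd = 4 MSS (slow start, doubled)
RTT 3: cwnd = 5 MSS (congestion avoidance, +1)
RTT 4: cwnd = 6 MSS (congestion avoidance, +1)

6


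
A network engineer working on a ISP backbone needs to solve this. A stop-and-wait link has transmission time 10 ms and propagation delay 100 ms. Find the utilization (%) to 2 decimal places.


Given: Ttrans = 10 ms, Tprop = 100 ms
RTT = 2 * Tprop = 2 * 100 = 200 ms
U = Ttrans / (Ttrans + RTT)
U = 10 / (10 + 200)
U = 10 / 210 = 0.047619
U% = 4.76%

4.76


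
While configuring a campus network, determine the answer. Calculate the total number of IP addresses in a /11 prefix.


Given: CIDR prefix /11
Host bits = 32 - 11 = 21
Total addresses = 2^21 = 2097152

2097152


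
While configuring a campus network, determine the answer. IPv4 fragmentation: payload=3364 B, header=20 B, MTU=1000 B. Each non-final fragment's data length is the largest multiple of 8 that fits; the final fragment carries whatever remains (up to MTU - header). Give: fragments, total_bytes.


Max data per non-final fragment = floor((MTU - header)/8)*8 = floor((1000 - 20)/8)*8 = floor(980/8)*8 = 976 B
Final fragment needs no 8-byte alignment: it can carry up to MTU - header = 980 B
Non-final fragments needed = ceil((payload - 980) / 976) = ceil(2384/976) = ceil(2.4426) = 3
Number of fragments = 3 + 1 = 4
Fragment sizes (data): 3 * 976 B + 436 B (last, 436 <= 980 OK)
Total bytes sent = payload + n_frags * header = 3364 + 4*20 = 3364 + 80 = 3444 B

4, 3444


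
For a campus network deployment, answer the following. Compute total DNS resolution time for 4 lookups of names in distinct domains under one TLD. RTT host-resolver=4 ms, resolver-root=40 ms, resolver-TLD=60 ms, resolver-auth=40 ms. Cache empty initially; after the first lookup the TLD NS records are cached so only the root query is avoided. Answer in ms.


Lookup 1 (cold cache): local + root + TLD + auth = 4 + 40 + 60 + 40 = 144 ms
Lookups 2..4 (TLD NS cached -> skip root; new domain -> still ask TLD and auth): local + TLD + auth = 4 + 60 + 40 = 104 ms each
Remaining 3 lookups: 3 * 104 = 312 ms
Total = 144 + 312 = 456 ms

456


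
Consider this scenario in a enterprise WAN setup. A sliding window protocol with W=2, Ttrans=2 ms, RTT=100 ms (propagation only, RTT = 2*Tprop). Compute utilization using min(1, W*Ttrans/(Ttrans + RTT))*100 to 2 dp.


Given: W = 2, Ttrans = 2 ms, RTT = 100 ms (= 2 * Tprop, Tprop = 50 ms)
Cycle time = Ttrans + RTT = 2 + 100 = 102 ms (first packet sent until its ACK returns)
W * Ttrans = 2 * 2 = 4 ms of sending per cycle
W * Ttrans / (Ttrans + RTT) = 4 / 102 = 0.039216
U = min(1, 0.039216) = 0.039216
U% = 3.92%

3.92


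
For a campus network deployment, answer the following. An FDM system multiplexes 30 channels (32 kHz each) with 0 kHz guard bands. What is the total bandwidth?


Given: 30 channels, 32 kHz each, guard = 0 kHz
Channel bandwidth = 30 * 32 = 960 kHz
Guard bands = 29 gaps * 0 kHz = 0 kHz
Total = 960 + 0 = 960 kHz

960


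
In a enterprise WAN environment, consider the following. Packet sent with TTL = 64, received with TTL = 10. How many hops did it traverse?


Given: initial TTL = 64, received TTL = 10
Hops = initial TTL - received TTL
Hops = 64 - 10 = 54

54


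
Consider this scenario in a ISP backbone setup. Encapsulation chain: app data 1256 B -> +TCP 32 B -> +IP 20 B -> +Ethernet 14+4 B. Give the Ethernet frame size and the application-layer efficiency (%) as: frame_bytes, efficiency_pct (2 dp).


TCP segment = 1256 + 32 = 1288 B
IP packet = 1288 + 20 = 1308 B
Ethernet frame = 1308 + 14 + 4 = 1326 B
Efficiency = app / frame = 1256 / 1326 = 0.947210 = 94.7210% -> 94.72% (2 dp)

1326, 94.72


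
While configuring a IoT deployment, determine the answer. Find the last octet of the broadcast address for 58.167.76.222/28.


Given: IP = 58.167.76.222, prefix = /28
Host bits = 32 - 28 = 4
Network last octet = 222 AND mask = 208
Host part size = 2^4 - 1 = 15
Broadcast last octet = 208 OR 15 = 223

223


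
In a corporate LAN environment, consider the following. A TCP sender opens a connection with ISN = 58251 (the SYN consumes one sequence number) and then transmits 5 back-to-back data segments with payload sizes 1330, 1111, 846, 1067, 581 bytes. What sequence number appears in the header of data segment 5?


The SYN occupies sequence number ISN = 58251, so the first data byte is ISN + 1 = 58252.
SEQ of data segment i = (ISN + 1) + sum of payload sizes of segments 1..i-1.
Segment 1: SEQ = 58252, payload = 1330 bytes
Segment 2: SEQ = 59582, payload = 1111 bytes
Segment 3: SEQ = 60693, payload = 846 bytes
Segment 4: SEQ = 61539, payload = 1067 bytes
Segment 5: SEQ = 62606, payload = 581 bytes
SEQ of segment 5 = 58252 + 1330 + 1111 + 846 + 1067 = 62606

62606


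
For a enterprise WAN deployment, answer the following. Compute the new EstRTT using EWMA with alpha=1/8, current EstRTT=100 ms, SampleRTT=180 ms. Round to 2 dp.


Given: EstRTT = 100 ms, SampleRTT = 180 ms, alpha = 1/8
New EstRTT = (1 - alpha) * EstRTT + alpha * SampleRTT
(7/8) * 100 = 87.5
(1/8) * 180 = 22.5
New EstRTT = 87.5 + 22.5 = 110 ms -> 110.00 ms (2 dp)

110.00


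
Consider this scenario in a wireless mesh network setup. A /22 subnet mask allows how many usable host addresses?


Given: subnet mask /22
Host bits = 32 - 22 = 10
Total addresses = 2^10 = 1024
Usable hosts = 1024 - 2 (network + broadcast) = 1022

1022


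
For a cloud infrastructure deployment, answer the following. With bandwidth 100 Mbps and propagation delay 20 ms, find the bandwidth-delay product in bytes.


Given: bandwidth = 100 Mbps, delay = 20 ms
BDP in bits = 100 * 10^6 * 20 / 1000
BDP in bits = 2000000
BDP in bytes = 2000000 / 8 = 250000

250000


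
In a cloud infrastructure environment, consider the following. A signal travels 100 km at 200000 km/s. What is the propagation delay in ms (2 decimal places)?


Given: distance = 100 km, speed = 200000 km/s
Delay = distance / speed = 100 / 200000 seconds
Delay in ms = 100 * 1000 / 200000
Delay = 0.5000 ms
Rounded to 2 dp = 0.50 ms

0.50


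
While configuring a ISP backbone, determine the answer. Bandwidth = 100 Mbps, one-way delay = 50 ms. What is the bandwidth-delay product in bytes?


Given: bandwidth = 100 Mbps, delay = 50 ms
BDP in bits = 100 * 10^6 * 50 / 1000
BDP in bits = 5000000
BDP in bytes = 5000000 / 8 = 625000

625000


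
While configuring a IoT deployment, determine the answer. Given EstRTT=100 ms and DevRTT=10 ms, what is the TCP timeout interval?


Given: EstRTT = 100 ms, DevRTT = 10 ms
Timeout = EstRTT + 4 * DevRTT
4 * DevRTT = 4 * 10 = 40
Timeout = 100 + 40 = 140 ms

140


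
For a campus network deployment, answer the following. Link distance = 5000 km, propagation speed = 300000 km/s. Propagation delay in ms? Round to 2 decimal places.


Given: distance = 5000 km, speed = 300000 km/s
Delay = distance / speed = 5000 / 300000 seconds
Delay in ms = 5000 * 1000 / 300000
Delay = 16.6667 ms
Rounded to 2 dp = 16.67 ms

16.67


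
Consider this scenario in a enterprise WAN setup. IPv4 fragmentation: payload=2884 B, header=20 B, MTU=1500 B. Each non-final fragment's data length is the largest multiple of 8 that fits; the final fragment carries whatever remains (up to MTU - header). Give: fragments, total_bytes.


Max data per non-final fragment = floor((MTU - header)/8)*8 = floor((1500 - 20)/8)*8 = floor(1480/8)*8 = 1480 B
Final fragment needs no 8-byte alignment: it can carry up to MTU - header = 1480 B
Non-final fragments needed = ceil((payload - 1480) / 1480) = ceil(1404/1480) = ceil(0.9486) = 1
Number of fragments = 1 + 1 = 2
Fragment sizes (data): 1 * 1480 B + 1404 B (last, 1404 <= 1480 OK)
Total bytes sent = payload + n_frags * header = 2884 + 2*20 = 2884 + 40 = 2924 B

2, 2924


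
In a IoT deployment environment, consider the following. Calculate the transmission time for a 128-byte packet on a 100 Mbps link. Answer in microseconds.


Given: packet = 128 bytes, bandwidth = 100 Mbps
Packet in bits = 128 * 8 = 1024 bits
Bandwidth = 100 * 10^6 = 100000000 bps
Time = 1024 / 100000000 seconds
Time in us = 1024 * 10^6 / 100000000 = 10.24

10.24


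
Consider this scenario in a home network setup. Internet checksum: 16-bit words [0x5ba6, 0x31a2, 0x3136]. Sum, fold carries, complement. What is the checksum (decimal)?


Given words: [0x5ba6, 0x31a2, 0x3136]
Step 1: Sum all words
Raw sum = 23462 + 12706 + 12598 = 48766
One's complement = ~48766 & 0xFFFF = 16769

16769


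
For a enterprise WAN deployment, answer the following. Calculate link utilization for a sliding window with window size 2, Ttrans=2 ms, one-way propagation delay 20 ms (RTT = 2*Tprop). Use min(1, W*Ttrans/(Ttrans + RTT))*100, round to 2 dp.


Given: W = 2, Ttrans = 2 ms, RTT = 40 ms (= 2 * Tprop, Tprop = 20 ms)
Cycle time = Ttrans + RTT = 2 + 40 = 42 ms (first packet sent until its ACK returns)
W * Ttrans = 2 * 2 = 4 ms of sending per cycle
W * Ttrans / (Ttrans + RTT) = 4 / 42 = 0.095238
U = min(1, 0.095238) = 0.095238
U% = 9.52%

9.52


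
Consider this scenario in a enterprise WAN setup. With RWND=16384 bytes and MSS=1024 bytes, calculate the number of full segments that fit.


Given: RWND = 16384 bytes, MSS = 1024 bytes
Full segments = floor(RWND / MSS)
Full segments = floor(16384 / 1024)
Full segments = floor(16.0) = 16

16


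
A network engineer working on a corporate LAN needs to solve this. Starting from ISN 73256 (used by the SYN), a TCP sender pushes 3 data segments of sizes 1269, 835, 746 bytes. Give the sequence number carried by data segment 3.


The SYN occupies sequence number ISN = 73256, so the first data byte is ISN + 1 = 73257.
SEQ of data segment i = (ISN + 1) + sum of payload sizes of segments 1..i-1.
Segment 1: SEQ = 73257, payload = 1269 bytes
Segment 2: SEQ = 74526, payload = 835 bytes
Segment 3: SEQ = 75361, payload = 746 bytes
SEQ of segment 3 = 73257 + 1269 + 835 = 75361

75361


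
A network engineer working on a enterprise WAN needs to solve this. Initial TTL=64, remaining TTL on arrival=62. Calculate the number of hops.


Given: initial TTL = 64, received TTL = 62
Hops = initial TTL - received TTL
Hops = 64 - 62 = 2

2


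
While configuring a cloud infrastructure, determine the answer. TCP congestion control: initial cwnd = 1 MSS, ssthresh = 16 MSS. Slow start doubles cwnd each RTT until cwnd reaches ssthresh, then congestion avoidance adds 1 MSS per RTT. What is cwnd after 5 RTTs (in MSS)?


RTT 0: cwnd = 1 MSS (initial)
RTT 1: cwnd = 2 MSS (slow start, doubled)
RTT 2: cwnd = 4 MSS (slow start, doubled)
RTT 3: cwnd = 8 MSS (slow start, doubled)
RTT 4: cwnd = 16 MSS (slow start, doubled)
RTT 5: cwnd = 17 MSS (congestion avoidance, +1)

17


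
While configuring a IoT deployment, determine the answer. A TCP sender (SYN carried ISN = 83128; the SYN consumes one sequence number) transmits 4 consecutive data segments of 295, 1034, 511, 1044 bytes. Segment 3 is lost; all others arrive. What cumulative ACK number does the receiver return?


SYN uses sequence number 83128; first data byte = ISN + 1 = 83129.
Segment 1: SEQ = 83129, len = 295 B, covers [83129, 83423]
Segment 2: SEQ = 83424, len = 1034 B, covers [83424, 84457]
Segment 3: SEQ = 84458, len = 511 B, covers [84458, 84968] [LOST]
Segment 4: SEQ = 84969, len = 1044 B, covers [84969, 86012]
In-order data received: bytes [83129, 84457] (segments 1..2).
Segment 3 missing -> gap begins at byte 84458; later segments buffered out of order.
Cumulative ACK = next expected in-order byte = 83129 + 295 + 1034 = 84458

84458


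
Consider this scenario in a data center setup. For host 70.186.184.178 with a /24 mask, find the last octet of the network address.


Given: IP = 70.186.184.178, prefix = /24
Subnet mask = 255.255.255.0
Last octet of IP: 178
Last octet of mask: 0
Network last octet = 178 AND 0 = 0

0


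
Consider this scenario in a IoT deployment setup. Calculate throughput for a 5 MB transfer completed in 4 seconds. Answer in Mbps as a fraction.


Given: file = 5 MB, time = 4 s
File in Mb = 5 * 8 = 40 Mb
Throughput = 40 / 4 Mbps
Throughput = 10 Mbps

10


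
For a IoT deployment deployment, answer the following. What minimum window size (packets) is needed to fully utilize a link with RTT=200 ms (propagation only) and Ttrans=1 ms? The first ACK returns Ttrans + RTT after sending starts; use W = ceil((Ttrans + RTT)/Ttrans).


Given: Ttrans = 1 ms, RTT = 200 ms (= 2 * Tprop, Tprop = 100 ms)
Time until first ACK returns = Ttrans + RTT = 1 + 200 = 201 ms
Need W * Ttrans >= Ttrans + RTT  ->  W >= (Ttrans + RTT) / Ttrans
(Ttrans + RTT) / Ttrans = 201 / 1 = 201
W_min = ceil(201) = 201

201


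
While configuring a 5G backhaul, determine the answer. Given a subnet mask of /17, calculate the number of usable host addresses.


Given: subnet mask /17
Host bits = 32 - 17 = 15
Total addresses = 2^15 = 32768
Usable hosts = 32768 - 2 (network + broadcast) = 32766

32766


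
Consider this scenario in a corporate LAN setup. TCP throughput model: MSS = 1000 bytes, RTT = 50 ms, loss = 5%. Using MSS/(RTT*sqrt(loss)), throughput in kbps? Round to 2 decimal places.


Given: MSS = 1000 bytes, RTT = 50 ms, loss = 5%
RTT in seconds = 50 / 1000 = 0.05
Loss rate = 5% = 0.05
sqrt(loss) = sqrt(0.05) = 0.223606797750
Throughput (bytes/s) = 1000 / (0.05 * 0.223606797750) = 89442.7191
Throughput (kbps) = 89442.7191 * 8 / 1000 = 715.541753 -> 715.54 kbps (2 dp)

715.54


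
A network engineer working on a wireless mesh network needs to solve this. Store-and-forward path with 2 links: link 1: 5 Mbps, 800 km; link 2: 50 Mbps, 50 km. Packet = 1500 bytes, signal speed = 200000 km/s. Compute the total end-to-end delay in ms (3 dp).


Packet = 1500 bytes = 12000 bits. Store-and-forward: sum (t_trans + t_prop) per link.
Link 1: t_trans = 12000/(5*10^6) s = 2.4000 ms; t_prop = 800/200000 s = 4.0000 ms; subtotal = 6.4000 ms
Link 2: t_trans = 12000/(50*10^6) s = 0.2400 ms; t_prop = 50/200000 s = 0.2500 ms; subtotal = 0.4900 ms
End-to-end = 6.4000 + 0.4900 = 6.8900 ms -> 6.890 ms (3 dp)

6.890


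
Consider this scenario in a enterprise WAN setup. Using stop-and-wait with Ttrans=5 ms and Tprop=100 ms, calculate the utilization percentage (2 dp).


Given: Ttrans = 5 ms, Tprop = 100 ms
RTT = 2 * Tprop = 2 * 100 = 200 ms
U = Ttrans / (Ttrans + RTT)
U = 5 / (5 + 200)
U = 5 / 205 = 0.02439
U% = 2.44%

2.44


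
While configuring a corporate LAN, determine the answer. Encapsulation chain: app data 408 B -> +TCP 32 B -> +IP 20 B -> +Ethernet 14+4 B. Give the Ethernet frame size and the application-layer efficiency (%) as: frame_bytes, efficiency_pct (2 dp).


TCP segment = 408 + 32 = 440 B
IP packet = 440 + 20 = 460 B
Ethernet frame = 460 + 14 + 4 = 478 B
Efficiency = app / frame = 408 / 478 = 0.853556 = 85.3556% -> 85.36% (2 dp)

478, 85.36


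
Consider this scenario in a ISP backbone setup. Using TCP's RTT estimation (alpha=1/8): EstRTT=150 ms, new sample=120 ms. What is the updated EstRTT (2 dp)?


Given: EstRTT = 150 ms, SampleRTT = 120 ms, alpha = 1/8
New EstRTT = (1 - alpha) * EstRTT + alpha * SampleRTT
(7/8) * 150 = 131.25
(1/8) * 120 = 15
New EstRTT = 131.25 + 15 = 146.25 ms -> 146.25 ms (2 dp)

146.25


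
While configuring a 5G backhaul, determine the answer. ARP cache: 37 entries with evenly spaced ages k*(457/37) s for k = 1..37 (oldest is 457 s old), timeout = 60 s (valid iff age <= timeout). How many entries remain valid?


Ages are k * 457/37 s for k = 1..37 (spacing = 12.3514 s).
Entry k is valid iff k * 457/37 <= 60 iff k <= 37 * 60 / 457 = 4.8578
n_valid = floor(4.8578) = 4
(n_stale = 37 - 4 = 33)

4


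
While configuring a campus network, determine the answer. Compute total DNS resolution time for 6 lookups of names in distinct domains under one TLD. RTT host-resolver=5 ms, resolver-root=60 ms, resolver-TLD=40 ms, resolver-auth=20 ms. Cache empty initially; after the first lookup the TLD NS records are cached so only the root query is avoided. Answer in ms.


Lookup 1 (cold cache): local + root + TLD + auth = 5 + 60 + 40 + 20 = 125 ms
Lookups 2..6 (TLD NS cached -> skip root; new domain -> still ask TLD and auth): local + TLD + auth = 5 + 40 + 20 = 65 ms each
Remaining 5 lookups: 5 * 65 = 325 ms
Total = 125 + 325 = 450 ms

450


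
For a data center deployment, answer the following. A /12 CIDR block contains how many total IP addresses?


Given: CIDR prefix /12
Host bits = 32 - 12 = 20
Total addresses = 2^20 = 1048576

1048576


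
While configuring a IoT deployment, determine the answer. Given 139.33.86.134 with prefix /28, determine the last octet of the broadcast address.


Given: IP = 139.33.86.134, prefix = /28
Host bits = 32 - 28 = 4
Network last octet = 134 AND mask = 128
Host part size = 2^4 - 1 = 15
Broadcast last octet = 128 OR 15 = 143

143


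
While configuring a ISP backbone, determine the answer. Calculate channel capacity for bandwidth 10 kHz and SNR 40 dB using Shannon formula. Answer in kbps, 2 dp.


Given: B = 10 kHz, SNR = 40 dB
SNR linear = 10^(40/10) = 10000
1 + SNR = 10001
log2(10001) = 13.2878566418
C = 10 * 1000 * 13.2878566418 = 132878.5664 bps
C = 132.878566 kbps -> 132.88 kbps (2 dp)

132.88


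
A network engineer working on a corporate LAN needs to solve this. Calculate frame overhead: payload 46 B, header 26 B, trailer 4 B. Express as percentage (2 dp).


Given: payload = 46 B, header = 26 B, trailer = 4 B
Overhead bytes = header + trailer = 26 + 4 = 30
Total frame = payload + overhead = 46 + 30 = 76
Overhead % = 30 / 76 * 100 = 39.4737% -> 39.47% (2 dp)

39.47


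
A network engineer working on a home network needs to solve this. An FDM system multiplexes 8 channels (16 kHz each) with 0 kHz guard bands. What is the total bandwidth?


Given: 8 channels, 16 kHz each, guard = 0 kHz
Channel bandwidth = 8 * 16 = 128 kHz
Guard bands = 7 gaps * 0 kHz = 0 kHz
Total = 128 + 0 = 128 kHz

128


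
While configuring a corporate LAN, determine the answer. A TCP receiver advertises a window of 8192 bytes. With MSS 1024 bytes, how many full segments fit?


Given: RWND = 8192 bytes, MSS = 1024 bytes
Full segments = floor(RWND / MSS)
Full segments = floor(8192 / 1024)
Full segments = floor(8.0) = 8

8


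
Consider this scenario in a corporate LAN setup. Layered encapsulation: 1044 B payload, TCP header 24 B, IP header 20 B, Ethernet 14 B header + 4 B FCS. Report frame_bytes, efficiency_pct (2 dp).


TCP segment = 1044 + 24 = 1068 B
IP packet = 1068 + 20 = 1088 B
Ethernet frame = 1088 + 14 + 4 = 1106 B
Efficiency = app / frame = 1044 / 1106 = 0.943942 = 94.3942% -> 94.39% (2 dp)

1106, 94.39


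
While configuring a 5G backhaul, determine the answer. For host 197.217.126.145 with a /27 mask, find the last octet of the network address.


Given: IP = 197.217.126.145, prefix = /27
Subnet mask = 255.255.255.224
Last octet of IP: 145
Last octet of mask: 224
Network last octet = 145 AND 224 = 128

128


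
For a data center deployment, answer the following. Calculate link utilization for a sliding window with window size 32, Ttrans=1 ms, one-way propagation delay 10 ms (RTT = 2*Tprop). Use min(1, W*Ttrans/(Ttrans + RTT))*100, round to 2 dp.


Given: W = 32, Ttrans = 1 ms, RTT = 20 ms (= 2 * Tprop, Tprop = 10 ms)
Cycle time = Ttrans + RTT = 1 + 20 = 21 ms (first packet sent until its ACK returns)
W * Ttrans = 32 * 1 = 32 ms of sending per cycle
W * Ttrans / (Ttrans + RTT) = 32 / 21 = 1.523810
U = min(1, 1.523810) = 1.000000
U% = 100.00%

100.00
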